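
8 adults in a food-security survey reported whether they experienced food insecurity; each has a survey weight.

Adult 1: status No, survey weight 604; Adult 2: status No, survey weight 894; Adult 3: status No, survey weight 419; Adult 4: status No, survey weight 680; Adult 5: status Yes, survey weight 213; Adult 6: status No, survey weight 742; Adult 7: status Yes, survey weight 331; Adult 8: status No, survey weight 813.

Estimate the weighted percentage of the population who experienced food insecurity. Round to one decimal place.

11.6

Sum of weights for 'Yes' = 213 + 331 = 544
Total weight = 604 + 894 + 419 + 680 + 213 + 742 + 331 + 813 = 4696
Weighted proportion = 544 / 4696 = 0.11584327 → 11.584327%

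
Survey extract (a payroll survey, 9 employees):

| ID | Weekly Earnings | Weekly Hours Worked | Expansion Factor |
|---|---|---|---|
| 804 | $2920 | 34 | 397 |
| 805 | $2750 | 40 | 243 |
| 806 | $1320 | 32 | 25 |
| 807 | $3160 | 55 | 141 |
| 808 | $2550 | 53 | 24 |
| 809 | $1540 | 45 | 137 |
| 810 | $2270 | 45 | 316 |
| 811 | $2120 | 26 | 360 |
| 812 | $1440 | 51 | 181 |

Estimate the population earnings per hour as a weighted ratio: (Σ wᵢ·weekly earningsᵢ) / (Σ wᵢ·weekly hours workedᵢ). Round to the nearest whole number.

60

Σ wᵢ·y = 2920×397 + 2750×243 + 1320×25 + 3160×141 + 2550×24 + 1540×137 + 2270×316 + 2120×360 + 1440×181
  = 1159240 + 668250 + 33000 + 445560 + 61200 + 210980 + 717320 + 763200 + 260640 = 4319390
Σ wᵢ·x = 72021
Ratio = 4319390 / 72021 = 59.974035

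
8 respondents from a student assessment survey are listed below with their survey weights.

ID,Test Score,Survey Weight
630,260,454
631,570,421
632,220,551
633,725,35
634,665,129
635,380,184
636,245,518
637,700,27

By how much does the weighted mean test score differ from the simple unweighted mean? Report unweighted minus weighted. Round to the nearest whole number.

Unweighted sum = 260 + 570 + 220 + 725 + 665 + 380 + 245 + 700 = 3765
Unweighted mean = 3765 / 8 = 470.625
Weighted sum = 260×454 + 570×421 + 220×551 + 725×35 + 665×129 + 380×184 + 245×518 + 700×27
  = 806120
Sum of weights = 454 + 421 + 551 + 35 + 129 + 184 + 518 + 27 = 2319
Weighted mean = 806120 / 2319 = 347.61535
Difference (unweighted minus weighted) = 123.00965

123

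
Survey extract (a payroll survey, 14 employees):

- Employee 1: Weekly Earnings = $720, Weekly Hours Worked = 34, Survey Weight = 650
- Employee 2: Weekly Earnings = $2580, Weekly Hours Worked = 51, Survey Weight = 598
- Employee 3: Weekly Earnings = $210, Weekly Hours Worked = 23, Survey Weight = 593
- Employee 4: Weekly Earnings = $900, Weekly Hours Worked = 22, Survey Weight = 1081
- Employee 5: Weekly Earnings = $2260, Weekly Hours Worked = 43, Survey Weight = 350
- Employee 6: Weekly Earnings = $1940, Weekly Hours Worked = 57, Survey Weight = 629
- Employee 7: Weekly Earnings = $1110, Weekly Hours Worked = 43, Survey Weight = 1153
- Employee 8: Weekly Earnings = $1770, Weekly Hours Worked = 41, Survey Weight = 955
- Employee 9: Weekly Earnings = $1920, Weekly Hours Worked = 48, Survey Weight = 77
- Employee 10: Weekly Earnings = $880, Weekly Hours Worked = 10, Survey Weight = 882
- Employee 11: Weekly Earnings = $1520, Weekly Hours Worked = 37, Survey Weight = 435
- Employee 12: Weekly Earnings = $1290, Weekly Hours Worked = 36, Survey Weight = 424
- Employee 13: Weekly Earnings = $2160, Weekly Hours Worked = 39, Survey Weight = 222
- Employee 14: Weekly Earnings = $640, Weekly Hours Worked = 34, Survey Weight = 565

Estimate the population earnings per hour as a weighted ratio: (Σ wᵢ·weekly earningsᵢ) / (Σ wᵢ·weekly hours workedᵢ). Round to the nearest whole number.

Σ wᵢ·y = 11062990
Σ wᵢ·x = 301399
Ratio = 11062990 / 301399 = 36.705464

37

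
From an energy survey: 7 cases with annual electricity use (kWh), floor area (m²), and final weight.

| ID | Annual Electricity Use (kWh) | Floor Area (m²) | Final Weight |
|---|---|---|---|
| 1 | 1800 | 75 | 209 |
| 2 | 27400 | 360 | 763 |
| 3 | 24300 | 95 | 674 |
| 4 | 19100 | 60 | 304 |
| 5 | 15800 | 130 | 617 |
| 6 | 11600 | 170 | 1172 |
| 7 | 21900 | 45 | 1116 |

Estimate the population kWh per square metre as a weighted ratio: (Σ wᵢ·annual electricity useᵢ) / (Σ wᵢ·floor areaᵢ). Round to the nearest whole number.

130

Σ wᵢ·y = 1800×209 + 27400×763 + 24300×674 + 19100×304 + 15800×617 + 11600×1172 + 21900×1116
  = 376200 + 20906200 + 16378200 + 5806400 + 9748600 + 13595200 + 24440400 = 91251200
Σ wᵢ·x = 75×209 + 360×763 + 95×674 + 60×304 + 130×617 + 170×1172 + 45×1116
  = 15675 + 274680 + 64030 + 18240 + 80210 + 199240 + 50220 = 702295
Ratio = 91251200 / 702295 = 129.93286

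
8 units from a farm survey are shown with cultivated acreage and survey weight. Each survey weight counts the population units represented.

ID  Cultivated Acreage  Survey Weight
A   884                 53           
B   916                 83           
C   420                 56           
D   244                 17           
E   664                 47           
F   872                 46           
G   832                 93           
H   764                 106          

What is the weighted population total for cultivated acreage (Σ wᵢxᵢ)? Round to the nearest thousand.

Weighted total = 884×53 + 916×83 + 420×56 + 244×17 + 664×47 + 872×46 + 832×93 + 764×106
  = 380228

380000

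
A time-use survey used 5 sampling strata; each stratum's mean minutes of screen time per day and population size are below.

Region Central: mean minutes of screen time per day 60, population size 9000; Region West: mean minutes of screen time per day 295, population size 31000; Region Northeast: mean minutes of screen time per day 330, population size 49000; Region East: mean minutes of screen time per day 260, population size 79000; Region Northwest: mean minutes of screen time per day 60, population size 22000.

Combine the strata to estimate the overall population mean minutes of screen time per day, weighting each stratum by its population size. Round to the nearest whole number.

251

Σ Nₕ·x̄ₕ = 60×9000 + 295×31000 + 330×49000 + 260×79000 + 60×22000
  = 540000 + 9145000 + 16170000 + 20540000 + 1320000 = 47715000
Σ Nₕ = 190000
Overall mean = 47715000 / 190000 = 251.13158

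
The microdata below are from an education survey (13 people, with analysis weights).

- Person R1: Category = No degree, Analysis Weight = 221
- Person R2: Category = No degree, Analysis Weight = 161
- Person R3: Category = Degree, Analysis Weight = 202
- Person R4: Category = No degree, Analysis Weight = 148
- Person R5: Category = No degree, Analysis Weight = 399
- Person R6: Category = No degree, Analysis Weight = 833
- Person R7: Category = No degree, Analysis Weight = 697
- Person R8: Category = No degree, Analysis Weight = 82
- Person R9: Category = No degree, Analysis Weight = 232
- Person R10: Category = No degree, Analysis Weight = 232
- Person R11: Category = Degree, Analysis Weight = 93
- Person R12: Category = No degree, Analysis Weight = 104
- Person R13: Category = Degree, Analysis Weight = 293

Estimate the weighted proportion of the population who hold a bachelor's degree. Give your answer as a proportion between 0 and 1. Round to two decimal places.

0.16

Sum of weights for 'Degree' = 202 + 93 + 293 = 588
Total weight = 3697
Weighted proportion = 588 / 3697 = 0.15904788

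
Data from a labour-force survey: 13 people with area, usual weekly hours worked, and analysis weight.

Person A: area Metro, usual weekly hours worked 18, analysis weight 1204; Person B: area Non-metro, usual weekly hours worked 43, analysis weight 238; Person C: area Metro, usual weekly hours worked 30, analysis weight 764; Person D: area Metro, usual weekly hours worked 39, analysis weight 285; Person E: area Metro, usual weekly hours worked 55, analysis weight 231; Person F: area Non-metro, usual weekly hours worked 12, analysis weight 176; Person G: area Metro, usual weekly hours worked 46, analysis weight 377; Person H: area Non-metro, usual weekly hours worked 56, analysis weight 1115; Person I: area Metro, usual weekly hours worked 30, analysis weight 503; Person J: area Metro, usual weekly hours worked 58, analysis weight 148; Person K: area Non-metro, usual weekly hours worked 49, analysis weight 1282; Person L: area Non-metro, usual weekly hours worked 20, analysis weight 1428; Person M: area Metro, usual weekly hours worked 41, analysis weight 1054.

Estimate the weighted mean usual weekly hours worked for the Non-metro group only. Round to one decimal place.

39.2

Non-metro rows: B, F, H, K, L
Weighted sum = 43×238 + 12×176 + 56×1115 + 49×1282 + 20×1428
  = 10234 + 2112 + 62440 + 62818 + 28560 = 166164
Sum of weights = 238 + 176 + 1115 + 1282 + 1428 = 4239
Weighted mean = 166164 / 4239 = 39.198868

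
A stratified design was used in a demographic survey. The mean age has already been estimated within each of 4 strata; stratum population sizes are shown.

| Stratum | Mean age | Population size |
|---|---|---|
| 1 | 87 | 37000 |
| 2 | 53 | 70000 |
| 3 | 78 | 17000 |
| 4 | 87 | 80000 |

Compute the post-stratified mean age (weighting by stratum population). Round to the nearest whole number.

Σ Nₕ·x̄ₕ = 15215000
Σ Nₕ = 204000
Overall mean = 15215000 / 204000 = 74.583333

75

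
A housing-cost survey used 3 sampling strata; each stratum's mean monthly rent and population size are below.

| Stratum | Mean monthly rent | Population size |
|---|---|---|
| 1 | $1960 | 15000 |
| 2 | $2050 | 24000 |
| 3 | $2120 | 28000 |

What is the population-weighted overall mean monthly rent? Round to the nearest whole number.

2059

Σ Nₕ·x̄ₕ = 137960000
Σ Nₕ = 15000 + 24000 + 28000 = 67000
Overall mean = 137960000 / 67000 = 2059.1045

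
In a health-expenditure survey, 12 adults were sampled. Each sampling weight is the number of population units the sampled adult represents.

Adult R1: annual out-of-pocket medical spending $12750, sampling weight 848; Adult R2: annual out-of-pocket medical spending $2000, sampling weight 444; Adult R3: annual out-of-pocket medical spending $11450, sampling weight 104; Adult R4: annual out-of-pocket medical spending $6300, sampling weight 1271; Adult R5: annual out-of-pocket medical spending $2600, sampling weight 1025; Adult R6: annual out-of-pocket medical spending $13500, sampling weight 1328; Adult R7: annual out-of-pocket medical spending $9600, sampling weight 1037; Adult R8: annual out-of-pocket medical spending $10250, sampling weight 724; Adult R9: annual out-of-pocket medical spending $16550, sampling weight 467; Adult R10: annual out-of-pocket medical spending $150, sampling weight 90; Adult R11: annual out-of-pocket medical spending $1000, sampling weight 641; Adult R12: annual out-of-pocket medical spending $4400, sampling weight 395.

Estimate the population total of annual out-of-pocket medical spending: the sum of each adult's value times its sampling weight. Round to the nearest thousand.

68989000

Weighted total = 68988650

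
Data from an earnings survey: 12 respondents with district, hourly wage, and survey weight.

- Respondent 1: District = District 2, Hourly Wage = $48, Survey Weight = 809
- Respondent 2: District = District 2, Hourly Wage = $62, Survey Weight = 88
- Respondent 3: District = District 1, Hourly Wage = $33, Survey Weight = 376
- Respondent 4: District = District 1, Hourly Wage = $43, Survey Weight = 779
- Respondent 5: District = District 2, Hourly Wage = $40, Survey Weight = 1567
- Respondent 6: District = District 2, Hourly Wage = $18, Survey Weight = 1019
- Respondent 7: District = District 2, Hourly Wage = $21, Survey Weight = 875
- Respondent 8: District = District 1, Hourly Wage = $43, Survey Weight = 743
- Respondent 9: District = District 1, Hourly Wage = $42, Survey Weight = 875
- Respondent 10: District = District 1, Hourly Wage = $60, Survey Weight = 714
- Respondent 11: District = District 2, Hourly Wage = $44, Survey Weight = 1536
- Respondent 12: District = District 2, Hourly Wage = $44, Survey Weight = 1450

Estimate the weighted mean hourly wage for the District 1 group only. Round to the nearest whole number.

45

District 1 rows: 3, 4, 8, 9, 10
Weighted sum = 33×376 + 43×779 + 43×743 + 42×875 + 60×714
  = 157444
Sum of weights = 3487
Weighted mean = 157444 / 3487 = 45.151706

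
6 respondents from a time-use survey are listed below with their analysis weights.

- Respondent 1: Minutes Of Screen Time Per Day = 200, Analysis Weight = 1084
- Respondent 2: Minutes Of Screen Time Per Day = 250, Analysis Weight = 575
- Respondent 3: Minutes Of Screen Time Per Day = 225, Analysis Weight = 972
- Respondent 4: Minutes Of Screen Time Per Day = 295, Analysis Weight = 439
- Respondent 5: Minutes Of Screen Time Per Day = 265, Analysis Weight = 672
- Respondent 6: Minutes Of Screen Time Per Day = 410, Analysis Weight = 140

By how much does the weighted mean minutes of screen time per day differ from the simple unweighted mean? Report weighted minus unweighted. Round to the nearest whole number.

-31

Unweighted sum = 200 + 250 + 225 + 295 + 265 + 410 = 1645
Unweighted mean = 1645 / 6 = 274.16667
Weighted sum = 200×1084 + 250×575 + 225×972 + 295×439 + 265×672 + 410×140
  = 216800 + 143750 + 218700 + 129505 + 178080 + 57400 = 944235
Sum of weights = 1084 + 575 + 972 + 439 + 672 + 140 = 3882
Weighted mean = 944235 / 3882 = 243.23416
Difference (weighted minus unweighted) = -30.932509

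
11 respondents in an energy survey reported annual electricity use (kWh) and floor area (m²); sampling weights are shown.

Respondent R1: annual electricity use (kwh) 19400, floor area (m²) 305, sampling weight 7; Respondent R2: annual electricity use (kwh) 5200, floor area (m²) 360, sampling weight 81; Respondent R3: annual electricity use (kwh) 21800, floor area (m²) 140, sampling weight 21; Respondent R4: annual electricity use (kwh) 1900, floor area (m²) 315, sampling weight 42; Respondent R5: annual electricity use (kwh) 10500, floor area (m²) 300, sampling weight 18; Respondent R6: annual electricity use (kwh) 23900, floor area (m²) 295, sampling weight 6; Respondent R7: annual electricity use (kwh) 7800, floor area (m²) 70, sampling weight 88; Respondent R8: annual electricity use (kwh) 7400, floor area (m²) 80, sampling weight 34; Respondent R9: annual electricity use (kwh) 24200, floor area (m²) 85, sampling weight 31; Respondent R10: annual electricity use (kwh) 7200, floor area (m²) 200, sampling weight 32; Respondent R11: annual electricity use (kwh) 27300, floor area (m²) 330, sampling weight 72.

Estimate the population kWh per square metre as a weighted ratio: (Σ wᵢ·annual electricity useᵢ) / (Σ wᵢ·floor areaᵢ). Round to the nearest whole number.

Σ wᵢ·y = 19400×7 + 5200×81 + 21800×21 + 1900×42 + 10500×18 + 23900×6 + 7800×88 + 7400×34 + 24200×31 + 7200×32 + 27300×72
  = 135800 + 421200 + 457800 + 79800 + 189000 + 143400 + 686400 + 251600 + 750200 + 230400 + 1965600 = 5311200
Σ wᵢ·x = 305×7 + 360×81 + 140×21 + 315×42 + 300×18 + 295×6 + 70×88 + 80×34 + 85×31 + 200×32 + 330×72
  = 2135 + 29160 + 2940 + 13230 + 5400 + 1770 + 6160 + 2720 + 2635 + 6400 + 23760 = 96310
Ratio = 5311200 / 96310 = 55.146921

55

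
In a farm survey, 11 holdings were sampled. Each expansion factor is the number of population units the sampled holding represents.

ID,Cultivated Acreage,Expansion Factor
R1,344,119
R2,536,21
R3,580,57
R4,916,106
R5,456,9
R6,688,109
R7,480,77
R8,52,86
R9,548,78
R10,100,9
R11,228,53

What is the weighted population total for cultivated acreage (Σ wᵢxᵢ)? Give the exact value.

Weighted total = 344×119 + 536×21 + 580×57 + 916×106 + 456×9 + 688×109 + 480×77 + 52×86 + 548×78 + 100×9 + 228×53
  = 40936 + 11256 + 33060 + 97096 + 4104 + 74992 + 36960 + 4472 + 42744 + 900 + 12084 = 358604

358604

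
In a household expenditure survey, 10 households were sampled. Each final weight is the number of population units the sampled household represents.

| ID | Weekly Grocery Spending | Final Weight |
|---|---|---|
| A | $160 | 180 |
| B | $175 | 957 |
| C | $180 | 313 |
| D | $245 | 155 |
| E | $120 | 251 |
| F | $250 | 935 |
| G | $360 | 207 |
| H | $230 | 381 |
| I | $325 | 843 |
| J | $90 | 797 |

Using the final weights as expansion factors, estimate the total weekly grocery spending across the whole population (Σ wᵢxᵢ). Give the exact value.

1062315

Weighted total = 160×180 + 175×957 + 180×313 + 245×155 + 120×251 + 250×935 + 360×207 + 230×381 + 325×843 + 90×797
  = 28800 + 167475 + 56340 + 37975 + 30120 + 233750 + 74520 + 87630 + 273975 + 71730 = 1062315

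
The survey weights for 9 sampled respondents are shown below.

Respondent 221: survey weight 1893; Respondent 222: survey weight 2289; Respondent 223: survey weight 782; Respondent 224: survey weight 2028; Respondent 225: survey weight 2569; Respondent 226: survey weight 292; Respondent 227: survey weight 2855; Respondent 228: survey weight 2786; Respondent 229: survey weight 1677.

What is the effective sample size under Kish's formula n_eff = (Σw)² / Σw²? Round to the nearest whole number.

Σ wᵢ = 1893 + 2289 + 782 + 2028 + 2569 + 292 + 2855 + 2786 + 1677 = 17171
Σ wᵢ² = 3583449 + 5239521 + 611524 + 4112784 + 6599761 + 85264 + 8151025 + 7761796 + 2812329 = 38957453
n_eff = 17171² / 38957453 = 294843241 / 38957453 = 7.5683398

8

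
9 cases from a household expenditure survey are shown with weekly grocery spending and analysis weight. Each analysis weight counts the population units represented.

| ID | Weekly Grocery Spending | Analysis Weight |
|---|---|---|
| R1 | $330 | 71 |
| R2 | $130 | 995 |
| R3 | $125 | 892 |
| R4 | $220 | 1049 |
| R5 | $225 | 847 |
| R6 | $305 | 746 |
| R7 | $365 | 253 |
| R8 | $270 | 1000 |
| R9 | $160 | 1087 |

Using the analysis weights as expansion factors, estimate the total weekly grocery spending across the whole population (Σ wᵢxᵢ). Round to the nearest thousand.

Weighted total = 330×71 + 130×995 + 125×892 + 220×1049 + 225×847 + 305×746 + 365×253 + 270×1000 + 160×1087
  = 23430 + 129350 + 111500 + 230780 + 190575 + 227530 + 92345 + 270000 + 173920 = 1449430

1449000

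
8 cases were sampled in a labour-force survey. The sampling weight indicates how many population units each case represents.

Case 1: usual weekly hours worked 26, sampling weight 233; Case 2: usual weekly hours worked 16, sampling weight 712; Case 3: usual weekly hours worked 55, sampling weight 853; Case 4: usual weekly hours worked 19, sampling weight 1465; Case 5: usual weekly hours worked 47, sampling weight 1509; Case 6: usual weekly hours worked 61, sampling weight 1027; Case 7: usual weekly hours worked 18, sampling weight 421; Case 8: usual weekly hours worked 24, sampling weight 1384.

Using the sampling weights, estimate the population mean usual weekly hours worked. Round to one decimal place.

35.1

Weighted sum = 26×233 + 16×712 + 55×853 + 19×1465 + 47×1509 + 61×1027 + 18×421 + 24×1384
  = 6058 + 11392 + 46915 + 27835 + 70923 + 62647 + 7578 + 33216 = 266564
Sum of weights = 233 + 712 + 853 + 1465 + 1509 + 1027 + 421 + 1384 = 7604
Weighted mean = 266564 / 7604 = 35.05576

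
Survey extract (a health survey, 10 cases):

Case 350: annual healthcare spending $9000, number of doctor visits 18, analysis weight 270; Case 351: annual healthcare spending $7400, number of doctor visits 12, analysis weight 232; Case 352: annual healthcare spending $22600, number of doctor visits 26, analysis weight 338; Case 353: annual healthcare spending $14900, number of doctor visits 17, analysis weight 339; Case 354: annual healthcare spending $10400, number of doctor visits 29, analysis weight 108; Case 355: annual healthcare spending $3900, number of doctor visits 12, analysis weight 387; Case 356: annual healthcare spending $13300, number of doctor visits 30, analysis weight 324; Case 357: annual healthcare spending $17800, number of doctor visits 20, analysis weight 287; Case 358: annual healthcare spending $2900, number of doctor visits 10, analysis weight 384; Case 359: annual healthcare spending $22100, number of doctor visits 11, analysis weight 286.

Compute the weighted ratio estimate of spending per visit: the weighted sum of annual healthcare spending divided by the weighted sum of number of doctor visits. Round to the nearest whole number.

693

Σ wᵢ·y = 36321200
Σ wᵢ·x = 18×270 + 12×232 + 26×338 + 17×339 + 29×108 + 12×387 + 30×324 + 20×287 + 10×384 + 11×286
  = 52417
Ratio = 36321200 / 52417 = 692.92787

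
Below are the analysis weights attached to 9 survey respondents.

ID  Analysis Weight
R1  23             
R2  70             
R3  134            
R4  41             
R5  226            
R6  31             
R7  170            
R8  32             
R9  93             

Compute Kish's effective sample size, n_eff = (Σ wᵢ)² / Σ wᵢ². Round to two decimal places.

5.81

Σ wᵢ = 23 + 70 + 134 + 41 + 226 + 31 + 170 + 32 + 93 = 820
Σ wᵢ² = 529 + 4900 + 17956 + 1681 + 51076 + 961 + 28900 + 1024 + 8649 = 115676
n_eff = 820² / 115676 = 672400 / 115676 = 5.8127874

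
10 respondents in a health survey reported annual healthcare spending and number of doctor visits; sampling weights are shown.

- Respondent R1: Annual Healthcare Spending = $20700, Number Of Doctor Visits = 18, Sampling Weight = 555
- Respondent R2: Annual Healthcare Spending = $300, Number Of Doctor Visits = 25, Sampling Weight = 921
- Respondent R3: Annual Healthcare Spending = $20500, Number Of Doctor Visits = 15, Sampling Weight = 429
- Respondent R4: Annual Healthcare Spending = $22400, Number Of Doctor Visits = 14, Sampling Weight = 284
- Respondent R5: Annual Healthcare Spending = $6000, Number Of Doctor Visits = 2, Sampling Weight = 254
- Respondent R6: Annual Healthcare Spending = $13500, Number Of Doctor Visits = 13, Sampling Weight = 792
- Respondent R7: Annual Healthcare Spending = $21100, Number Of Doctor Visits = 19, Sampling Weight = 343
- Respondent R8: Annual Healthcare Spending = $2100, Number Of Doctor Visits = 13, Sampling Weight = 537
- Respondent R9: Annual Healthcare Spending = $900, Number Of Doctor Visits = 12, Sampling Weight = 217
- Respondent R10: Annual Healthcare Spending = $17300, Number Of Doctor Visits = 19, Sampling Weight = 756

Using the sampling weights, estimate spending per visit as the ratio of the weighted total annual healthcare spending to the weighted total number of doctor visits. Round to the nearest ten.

720

Σ wᵢ·y = 60776000
Σ wᵢ·x = 18×555 + 25×921 + 15×429 + 14×284 + 2×254 + 13×792 + 19×343 + 13×537 + 12×217 + 19×756
  = 9990 + 23025 + 6435 + 3976 + 508 + 10296 + 6517 + 6981 + 2604 + 14364 = 84696
Ratio = 60776000 / 84696 = 717.57816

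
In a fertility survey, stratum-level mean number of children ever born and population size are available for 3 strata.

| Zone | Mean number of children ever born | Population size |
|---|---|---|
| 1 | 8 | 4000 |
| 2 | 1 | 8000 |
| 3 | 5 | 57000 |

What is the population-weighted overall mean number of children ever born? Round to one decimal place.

Σ Nₕ·x̄ₕ = 8×4000 + 1×8000 + 5×57000
  = 32000 + 8000 + 285000 = 325000
Σ Nₕ = 4000 + 8000 + 57000 = 69000
Overall mean = 325000 / 69000 = 4.7101449

4.7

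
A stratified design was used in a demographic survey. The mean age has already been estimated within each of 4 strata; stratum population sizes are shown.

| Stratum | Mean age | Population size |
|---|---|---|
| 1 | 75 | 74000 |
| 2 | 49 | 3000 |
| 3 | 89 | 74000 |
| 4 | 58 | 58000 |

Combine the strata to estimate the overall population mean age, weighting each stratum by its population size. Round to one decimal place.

74.9

Σ Nₕ·x̄ₕ = 75×74000 + 49×3000 + 89×74000 + 58×58000
  = 5550000 + 147000 + 6586000 + 3364000 = 15647000
Σ Nₕ = 209000
Overall mean = 15647000 / 209000 = 74.866029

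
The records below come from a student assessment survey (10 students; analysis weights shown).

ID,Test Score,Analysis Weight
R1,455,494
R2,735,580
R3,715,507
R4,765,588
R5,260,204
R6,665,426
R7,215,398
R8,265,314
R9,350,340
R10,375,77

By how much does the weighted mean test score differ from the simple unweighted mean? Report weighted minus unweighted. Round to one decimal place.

58.8

Unweighted sum = 455 + 735 + 715 + 765 + 260 + 665 + 215 + 265 + 350 + 375 = 4800
Unweighted mean = 4800 / 10 = 480
Weighted sum = 455×494 + 735×580 + 715×507 + 765×588 + 260×204 + 665×426 + 215×398 + 265×314 + 350×340 + 375×77
  = 224770 + 426300 + 362505 + 449820 + 53040 + 283290 + 85570 + 83210 + 119000 + 28875 = 2116380
Sum of weights = 494 + 580 + 507 + 588 + 204 + 426 + 398 + 314 + 340 + 77 = 3928
Weighted mean = 2116380 / 3928 = 538.79328
Difference (weighted minus unweighted) = 58.793279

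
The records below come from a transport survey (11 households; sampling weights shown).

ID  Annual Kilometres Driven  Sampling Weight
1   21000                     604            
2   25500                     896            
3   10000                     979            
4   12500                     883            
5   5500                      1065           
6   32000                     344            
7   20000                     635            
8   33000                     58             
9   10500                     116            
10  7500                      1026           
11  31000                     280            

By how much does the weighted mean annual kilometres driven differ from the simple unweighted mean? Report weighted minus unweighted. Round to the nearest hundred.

Unweighted sum = 21000 + 25500 + 10000 + 12500 + 5500 + 32000 + 20000 + 33000 + 10500 + 7500 + 31000 = 208500
Unweighted mean = 208500 / 11 = 18954.545
Weighted sum = 21000×604 + 25500×896 + 10000×979 + 12500×883 + 5500×1065 + 32000×344 + 20000×635 + 33000×58 + 10500×116 + 7500×1026 + 31000×280
  = 12684000 + 22848000 + 9790000 + 11037500 + 5857500 + 11008000 + 12700000 + 1914000 + 1218000 + 7695000 + 8680000 = 105432000
Sum of weights = 604 + 896 + 979 + 883 + 1065 + 344 + 635 + 58 + 116 + 1026 + 280 = 6886
Weighted mean = 105432000 / 6886 = 15311.066
Difference (weighted minus unweighted) = -3643.4795

-3600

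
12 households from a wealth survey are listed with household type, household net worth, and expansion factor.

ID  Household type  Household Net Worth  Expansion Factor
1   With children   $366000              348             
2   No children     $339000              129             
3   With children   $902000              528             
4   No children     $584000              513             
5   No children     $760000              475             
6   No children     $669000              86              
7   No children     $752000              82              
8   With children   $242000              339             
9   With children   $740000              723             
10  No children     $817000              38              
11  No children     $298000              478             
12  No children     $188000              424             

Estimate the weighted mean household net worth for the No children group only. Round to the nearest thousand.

484000

No children rows: 2, 4, 5, 6, 7, 10, 11, 12
Weighted sum = 339000×129 + 584000×513 + 760000×475 + 669000×86 + 752000×82 + 817000×38 + 298000×478 + 188000×424
  = 43731000 + 299592000 + 361000000 + 57534000 + 61664000 + 31046000 + 142444000 + 79712000 = 1076723000
Sum of weights = 129 + 513 + 475 + 86 + 82 + 38 + 478 + 424 = 2225
Weighted mean = 1076723000 / 2225 = 483920.45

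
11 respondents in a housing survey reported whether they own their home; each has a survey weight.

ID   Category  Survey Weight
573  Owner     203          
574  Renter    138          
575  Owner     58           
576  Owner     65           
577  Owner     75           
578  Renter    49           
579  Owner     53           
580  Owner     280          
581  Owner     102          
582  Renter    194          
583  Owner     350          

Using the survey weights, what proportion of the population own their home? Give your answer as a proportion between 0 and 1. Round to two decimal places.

Sum of weights for 'Owner' = 203 + 58 + 65 + 75 + 53 + 280 + 102 + 350 = 1186
Total weight = 1567
Weighted proportion = 1186 / 1567 = 0.75686024

0.76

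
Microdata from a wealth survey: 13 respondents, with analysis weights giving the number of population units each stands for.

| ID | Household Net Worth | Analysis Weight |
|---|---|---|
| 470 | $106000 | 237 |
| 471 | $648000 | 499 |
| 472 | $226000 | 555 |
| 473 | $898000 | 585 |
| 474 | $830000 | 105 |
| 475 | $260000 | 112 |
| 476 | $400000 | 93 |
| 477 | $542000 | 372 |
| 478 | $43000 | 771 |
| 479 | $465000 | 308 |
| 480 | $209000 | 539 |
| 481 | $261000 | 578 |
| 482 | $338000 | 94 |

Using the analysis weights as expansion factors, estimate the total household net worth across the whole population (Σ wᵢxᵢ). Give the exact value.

1825982000

Weighted total = 1825982000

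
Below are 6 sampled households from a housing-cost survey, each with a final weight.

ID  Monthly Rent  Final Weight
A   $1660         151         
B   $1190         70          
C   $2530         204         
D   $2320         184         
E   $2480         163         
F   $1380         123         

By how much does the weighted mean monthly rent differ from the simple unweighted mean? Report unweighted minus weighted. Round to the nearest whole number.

-141

Unweighted sum = 1660 + 1190 + 2530 + 2320 + 2480 + 1380 = 11560
Unweighted mean = 11560 / 6 = 1926.6667
Weighted sum = 1660×151 + 1190×70 + 2530×204 + 2320×184 + 2480×163 + 1380×123
  = 250660 + 83300 + 516120 + 426880 + 404240 + 169740 = 1850940
Sum of weights = 151 + 70 + 204 + 184 + 163 + 123 = 895
Weighted mean = 1850940 / 895 = 2068.0894
Difference (unweighted minus weighted) = -141.42272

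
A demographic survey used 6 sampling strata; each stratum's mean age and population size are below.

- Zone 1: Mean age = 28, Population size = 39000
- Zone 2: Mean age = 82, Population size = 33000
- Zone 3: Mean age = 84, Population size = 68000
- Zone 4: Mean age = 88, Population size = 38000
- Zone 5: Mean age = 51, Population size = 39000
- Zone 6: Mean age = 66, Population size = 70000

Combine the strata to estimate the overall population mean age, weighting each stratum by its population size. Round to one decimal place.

67.8

Σ Nₕ·x̄ₕ = 28×39000 + 82×33000 + 84×68000 + 88×38000 + 51×39000 + 66×70000
  = 1092000 + 2706000 + 5712000 + 3344000 + 1989000 + 4620000 = 19463000
Σ Nₕ = 39000 + 33000 + 68000 + 38000 + 39000 + 70000 = 287000
Overall mean = 19463000 / 287000 = 67.815331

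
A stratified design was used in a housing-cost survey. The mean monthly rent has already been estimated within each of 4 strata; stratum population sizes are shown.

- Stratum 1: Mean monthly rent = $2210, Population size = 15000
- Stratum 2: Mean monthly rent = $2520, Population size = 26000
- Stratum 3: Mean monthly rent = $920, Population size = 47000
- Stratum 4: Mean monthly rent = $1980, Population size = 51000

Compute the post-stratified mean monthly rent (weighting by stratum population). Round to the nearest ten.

1750

Σ Nₕ·x̄ₕ = 2210×15000 + 2520×26000 + 920×47000 + 1980×51000
  = 33150000 + 65520000 + 43240000 + 100980000 = 242890000
Σ Nₕ = 15000 + 26000 + 47000 + 51000 = 139000
Overall mean = 242890000 / 139000 = 1747.4101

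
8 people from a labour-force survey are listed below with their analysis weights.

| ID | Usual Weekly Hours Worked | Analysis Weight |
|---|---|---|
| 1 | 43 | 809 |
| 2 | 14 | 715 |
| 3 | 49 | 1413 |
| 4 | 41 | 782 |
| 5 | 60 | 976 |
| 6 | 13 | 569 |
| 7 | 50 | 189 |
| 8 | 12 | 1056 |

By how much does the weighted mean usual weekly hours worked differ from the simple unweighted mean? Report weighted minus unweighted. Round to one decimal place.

0.7

Unweighted sum = 43 + 14 + 49 + 41 + 60 + 13 + 50 + 12 = 282
Unweighted mean = 282 / 8 = 35.25
Weighted sum = 234175
Sum of weights = 809 + 715 + 1413 + 782 + 976 + 569 + 189 + 1056 = 6509
Weighted mean = 234175 / 6509 = 35.977109
Difference (weighted minus unweighted) = 0.72710862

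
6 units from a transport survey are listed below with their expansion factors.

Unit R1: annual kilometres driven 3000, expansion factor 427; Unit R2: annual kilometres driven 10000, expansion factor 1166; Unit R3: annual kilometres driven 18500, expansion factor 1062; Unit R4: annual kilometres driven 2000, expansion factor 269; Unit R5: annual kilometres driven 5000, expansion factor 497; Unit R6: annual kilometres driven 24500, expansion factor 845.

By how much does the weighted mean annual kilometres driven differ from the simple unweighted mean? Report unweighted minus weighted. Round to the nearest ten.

-2700

Unweighted sum = 63000
Unweighted mean = 63000 / 6 = 10500
Weighted sum = 56313500
Sum of weights = 427 + 1166 + 1062 + 269 + 497 + 845 = 4266
Weighted mean = 56313500 / 4266 = 13200.539
Difference (unweighted minus weighted) = -2700.5391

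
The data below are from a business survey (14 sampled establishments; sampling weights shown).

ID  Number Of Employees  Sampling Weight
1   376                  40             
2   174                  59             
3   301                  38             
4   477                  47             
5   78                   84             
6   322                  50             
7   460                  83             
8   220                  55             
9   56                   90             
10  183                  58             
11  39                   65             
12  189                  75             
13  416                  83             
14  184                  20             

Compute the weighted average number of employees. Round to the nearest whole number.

239

Weighted sum = 202667
Sum of weights = 847
Weighted mean = 202667 / 847 = 239.27627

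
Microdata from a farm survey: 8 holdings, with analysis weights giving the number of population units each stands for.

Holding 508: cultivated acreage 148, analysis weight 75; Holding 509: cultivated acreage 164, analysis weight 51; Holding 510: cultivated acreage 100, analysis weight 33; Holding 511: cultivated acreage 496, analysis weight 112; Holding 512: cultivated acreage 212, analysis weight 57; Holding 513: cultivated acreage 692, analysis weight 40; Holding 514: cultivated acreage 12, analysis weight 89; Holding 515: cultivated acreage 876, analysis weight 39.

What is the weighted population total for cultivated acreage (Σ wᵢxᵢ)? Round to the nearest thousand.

153000

Weighted total = 148×75 + 164×51 + 100×33 + 496×112 + 212×57 + 692×40 + 12×89 + 876×39
  = 11100 + 8364 + 3300 + 55552 + 12084 + 27680 + 1068 + 34164 = 153312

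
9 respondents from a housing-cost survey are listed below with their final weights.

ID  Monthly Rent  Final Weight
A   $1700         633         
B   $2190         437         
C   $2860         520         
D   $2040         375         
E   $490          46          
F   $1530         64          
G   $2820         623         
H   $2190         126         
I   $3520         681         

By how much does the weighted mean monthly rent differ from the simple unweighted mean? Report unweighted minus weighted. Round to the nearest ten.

-370

Unweighted sum = 1700 + 2190 + 2860 + 2040 + 490 + 1530 + 2820 + 2190 + 3520 = 19340
Unweighted mean = 19340 / 9 = 2148.8889
Weighted sum = 1700×633 + 2190×437 + 2860×520 + 2040×375 + 490×46 + 1530×64 + 2820×623 + 2190×126 + 3520×681
  = 1076100 + 957030 + 1487200 + 765000 + 22540 + 97920 + 1756860 + 275940 + 2397120 = 8835710
Sum of weights = 633 + 437 + 520 + 375 + 46 + 64 + 623 + 126 + 681 = 3505
Weighted mean = 8835710 / 3505 = 2520.8873
Difference (unweighted minus weighted) = -371.99841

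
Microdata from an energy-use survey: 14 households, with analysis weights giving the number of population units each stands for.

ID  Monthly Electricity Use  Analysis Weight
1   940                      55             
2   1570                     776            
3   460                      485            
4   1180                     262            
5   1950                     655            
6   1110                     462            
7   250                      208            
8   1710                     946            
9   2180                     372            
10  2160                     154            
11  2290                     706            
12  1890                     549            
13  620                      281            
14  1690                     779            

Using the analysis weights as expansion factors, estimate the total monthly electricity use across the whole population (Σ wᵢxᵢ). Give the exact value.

Weighted total = 10550690

10550690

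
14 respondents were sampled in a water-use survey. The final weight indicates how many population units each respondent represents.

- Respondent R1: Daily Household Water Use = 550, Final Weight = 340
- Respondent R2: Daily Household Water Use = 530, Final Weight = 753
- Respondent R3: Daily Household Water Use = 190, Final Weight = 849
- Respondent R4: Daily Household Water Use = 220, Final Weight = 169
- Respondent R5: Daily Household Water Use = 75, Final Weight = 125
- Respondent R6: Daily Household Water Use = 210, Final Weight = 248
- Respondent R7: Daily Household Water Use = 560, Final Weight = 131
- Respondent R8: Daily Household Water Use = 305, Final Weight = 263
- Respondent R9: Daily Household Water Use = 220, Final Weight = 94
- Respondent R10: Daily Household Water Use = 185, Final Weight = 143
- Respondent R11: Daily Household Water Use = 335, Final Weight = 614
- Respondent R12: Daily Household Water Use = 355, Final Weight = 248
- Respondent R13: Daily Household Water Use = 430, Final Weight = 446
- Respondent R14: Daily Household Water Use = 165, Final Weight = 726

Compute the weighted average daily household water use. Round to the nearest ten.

320

Weighted sum = 1652045
Sum of weights = 5149
Weighted mean = 1652045 / 5149 = 320.84774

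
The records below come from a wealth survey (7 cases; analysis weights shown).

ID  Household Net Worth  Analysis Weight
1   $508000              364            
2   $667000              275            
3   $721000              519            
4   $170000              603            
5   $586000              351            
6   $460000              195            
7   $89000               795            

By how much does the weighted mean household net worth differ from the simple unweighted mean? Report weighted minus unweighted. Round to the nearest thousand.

-67000

Unweighted sum = 508000 + 667000 + 721000 + 170000 + 586000 + 460000 + 89000 = 3201000
Unweighted mean = 3201000 / 7 = 457285.71
Weighted sum = 508000×364 + 667000×275 + 721000×519 + 170000×603 + 586000×351 + 460000×195 + 89000×795
  = 184912000 + 183425000 + 374199000 + 102510000 + 205686000 + 89700000 + 70755000 = 1211187000
Sum of weights = 3102
Weighted mean = 1211187000 / 3102 = 390453.58
Difference (weighted minus unweighted) = -66832.136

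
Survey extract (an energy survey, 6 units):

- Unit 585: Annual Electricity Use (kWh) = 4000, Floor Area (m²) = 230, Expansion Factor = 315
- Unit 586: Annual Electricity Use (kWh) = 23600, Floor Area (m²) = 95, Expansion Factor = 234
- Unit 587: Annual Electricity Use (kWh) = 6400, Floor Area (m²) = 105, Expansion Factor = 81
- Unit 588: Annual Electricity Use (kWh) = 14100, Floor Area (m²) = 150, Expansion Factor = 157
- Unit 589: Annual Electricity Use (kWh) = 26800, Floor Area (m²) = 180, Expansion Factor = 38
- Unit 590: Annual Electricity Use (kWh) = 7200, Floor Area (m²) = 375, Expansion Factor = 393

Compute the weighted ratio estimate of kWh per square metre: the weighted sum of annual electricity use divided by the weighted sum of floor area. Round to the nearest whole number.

Σ wᵢ·y = 13362500
Σ wᵢ·x = 230×315 + 95×234 + 105×81 + 150×157 + 180×38 + 375×393
  = 72450 + 22230 + 8505 + 23550 + 6840 + 147375 = 280950
Ratio = 13362500 / 280950 = 47.561844

48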